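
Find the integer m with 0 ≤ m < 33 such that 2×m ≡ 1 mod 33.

17

Run the extended Euclidean algorithm:
33 = 16×2 + 1
2 = 2×1 + 0
gcd(2, 33) = 1, so the inverse exists.
Bézout: 1 = 1×33 − 16×2.
So 2⁻¹ ≡ −16 ≡ 17 (mod 33).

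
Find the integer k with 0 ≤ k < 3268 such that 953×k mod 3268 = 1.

2445

Run the extended Euclidean algorithm:
3268 = 3*953 + 409
953 = 2*409 + 135
409 = 3*135 + 4
135 = 33*4 + 3
4 = 1*3 + 1
3 = 3*1 + 0
gcd(953, 3268) = 1, so the inverse exists.
Back-substitute for 1:
1 = 1*4 − 1*3
  = −1*135 + 34*4
  = 34*409 − 103*135
  = −103*953 + 240*409
  = 240*3268 − 823*953
So 953⁻¹ ≡ −823 ≡ 2445 (mod 3268).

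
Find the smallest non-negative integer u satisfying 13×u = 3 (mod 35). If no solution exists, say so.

11

gcd(13, 35) = 1, so a unique solution mod 35 exists.
13⁻¹ ≡ 27 (mod 35).
u ≡ 27×3 ≡ 11 (mod 35).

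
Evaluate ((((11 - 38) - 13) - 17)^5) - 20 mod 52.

11 - 38 = -27 ≡ 25 (mod 52)
25 - 13 = 12
12 - 17 = -5 ≡ 47 (mod 52)
(47)^5 ≡ 47 (mod 52)
47 - 20 = 27

27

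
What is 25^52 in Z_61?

25^1 ≡ 25 (mod 61)
25^2 ≡ 25^2 = 625 ≡ 15 (mod 61)
25^4 ≡ 15^2 = 225 ≡ 42 (mod 61)
25^8 ≡ 42^2 = 1764 ≡ 56 (mod 61)
25^16 ≡ 56^2 = 3136 ≡ 25 (mod 61)
25^32 ≡ 25^2 = 625 ≡ 15 (mod 61)
25^52 = 25^32 * 25^16 * 25^4 ≡ 15 * 25 * 42 (mod 61).
Accumulate the product:
15 * 25 = 375 ≡ 9
9 * 42 = 378 ≡ 12

12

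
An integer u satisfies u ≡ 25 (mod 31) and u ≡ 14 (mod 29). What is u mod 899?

31⁻¹ mod 29: 31·15 ≡ 1 (mod 29), so 31⁻¹ ≡ 15.
u = 25 + 31·((14 − 25)·15 mod 29) = 25 + 31·9 = 304.
Check: 304 mod 31 = 25, 304 mod 29 = 14. ✓

304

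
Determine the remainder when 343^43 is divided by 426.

Using repeated squaring:
43 in binary is 101011, i.e. 43 = 32 + 8 + 2 + 1.
343^1 ≡ 343 (mod 426)
343^2 ≡ 343^2 = 117649 ≡ 73 (mod 426)
343^4 ≡ 73^2 = 5329 ≡ 217 (mod 426)
343^8 ≡ 217^2 = 47089 ≡ 229 (mod 426)
343^16 ≡ 229^2 = 52441 ≡ 43 (mod 426)
343^32 ≡ 43^2 = 1849 ≡ 145 (mod 426)
343^43 = 343^32 × 343^8 × 343^2 × 343^1 ≡ 145 × 229 × 73 × 343 (mod 426).
Accumulate the product:
145 × 229 = 33205 ≡ 403
403 × 73 = 29419 ≡ 25
25 × 343 = 8575 ≡ 55

55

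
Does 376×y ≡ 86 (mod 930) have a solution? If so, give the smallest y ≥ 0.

161

gcd(376, 930) = 2, and 2 | 86, so solutions exist.
Divide through by 2: 188×y ≡ 43 mod 465.
188⁻¹ ≡ 47 (mod 465).
y ≡ 47×43 ≡ 161 (mod 465).
The smallest non-negative solution is y = 161.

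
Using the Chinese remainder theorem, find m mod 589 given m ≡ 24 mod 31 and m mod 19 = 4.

365

31⁻¹ mod 19: 31*8 ≡ 1 (mod 19), so 31⁻¹ ≡ 8.
m = 24 + 31*((4 − 24)*8 mod 19) = 24 + 31*11 = 365.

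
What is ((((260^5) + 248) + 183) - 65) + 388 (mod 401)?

94

(260)^5 ≡ 142 (mod 401)
142 + 248 = 390
390 + 183 = 573 ≡ 172 (mod 401)
172 - 65 = 107
107 + 388 = 495 ≡ 94 (mod 401)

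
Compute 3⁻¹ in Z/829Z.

829 = 276·3 + 1
3 = 3·1 + 0
gcd(3, 829) = 1, so the inverse exists.
Back-substitute for 1:
1 = 1·829 − 276·3
So 3⁻¹ ≡ −276 ≡ 553 (mod 829).

553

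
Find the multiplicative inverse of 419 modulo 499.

Apply the Euclidean algorithm and back-substitute:
499 = 1·419 + 80
419 = 5·80 + 19
80 = 4·19 + 4
19 = 4·4 + 3
4 = 1·3 + 1
3 = 3·1 + 0
gcd(419, 499) = 1, so the inverse exists.
Back-substitute for 1:
1 = 1·4 − 1·3
  = −1·19 + 5·4
  = 5·80 − 21·19
  = −21·419 + 110·80
  = 110·499 − 131·419
So 419⁻¹ ≡ −131 ≡ 368 (mod 499).

368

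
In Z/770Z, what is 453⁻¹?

17

Run the extended Euclidean algorithm:
770 = 1×453 + 317
453 = 1×317 + 136
317 = 2×136 + 45
136 = 3×45 + 1
45 = 45×1 + 0
gcd(453, 770) = 1, so the inverse exists.
Bézout: 1 = −10×770 + 17×453.
So 453⁻¹ ≡ 17 (mod 770).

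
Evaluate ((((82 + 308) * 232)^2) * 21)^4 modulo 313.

82 + 308 = 390 ≡ 77 (mod 313)
77 * 232 = 17864 ≡ 23 (mod 313)
(23)^2 ≡ 216 (mod 313)
216 * 21 = 4536 ≡ 154 (mod 313)
(154)^4 ≡ 176 (mod 313)

176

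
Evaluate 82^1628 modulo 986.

480

1628 in binary is 11001011100, i.e. 1628 = 1024 + 512 + 64 + 16 + 8 + 4.
82^1 ≡ 82 (mod 986)
82^2 ≡ 82^2 = 6724 ≡ 808 (mod 986)
82^4 ≡ 808^2 = 652864 ≡ 132 (mod 986)
82^8 ≡ 132^2 = 17424 ≡ 662 (mod 986)
82^16 ≡ 662^2 = 438244 ≡ 460 (mod 986)
82^32 ≡ 460^2 = 211600 ≡ 596 (mod 986)
82^64 ≡ 596^2 = 355216 ≡ 256 (mod 986)
82^128 ≡ 256^2 = 65536 ≡ 460 (mod 986)
82^256 ≡ 460^2 = 211600 ≡ 596 (mod 986)
82^512 ≡ 596^2 = 355216 ≡ 256 (mod 986)
82^1024 ≡ 256^2 = 65536 ≡ 460 (mod 986)
82^1628 = 82^1024 * 82^512 * 82^64 * 82^16 * 82^8 * 82^4 ≡ 460 * 256 * 256 * 460 * 662 * 132 (mod 986).
Accumulate the product:
460 * 256 = 117760 ≡ 426
426 * 256 = 109056 ≡ 596
596 * 460 = 274160 ≡ 52
52 * 662 = 34424 ≡ 900
900 * 132 = 118800 ≡ 480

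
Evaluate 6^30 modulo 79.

30 in binary is 11110, i.e. 30 = 16 + 8 + 4 + 2.
6^1 ≡ 6 (mod 79)
6^2 ≡ 6^2 = 36 (mod 79)
6^4 ≡ 36^2 = 1296 ≡ 32 (mod 79)
6^8 ≡ 32^2 = 1024 ≡ 76 (mod 79)
6^16 ≡ 76^2 = 5776 ≡ 9 (mod 79)
6^30 = 6^16 × 6^8 × 6^4 × 6^2 ≡ 9 × 76 × 32 × 36 (mod 79).
Accumulate the product:
9 × 76 = 684 ≡ 52
52 × 32 = 1664 ≡ 5
5 × 36 = 180 ≡ 22

22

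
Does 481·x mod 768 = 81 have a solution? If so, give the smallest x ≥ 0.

gcd(481, 768) = 1, so a unique solution mod 768 exists.
481⁻¹ ≡ 289 (mod 768).
x ≡ 289·81 ≡ 369 (mod 768).

369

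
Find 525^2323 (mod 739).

535

2323 in binary is 100100010011, i.e. 2323 = 2048 + 256 + 16 + 2 + 1.
525^1 ≡ 525 (mod 739)
525^2 ≡ 525^2 = 275625 ≡ 717 (mod 739)
525^4 ≡ 717^2 = 514089 ≡ 484 (mod 739)
525^8 ≡ 484^2 = 234256 ≡ 732 (mod 739)
525^16 ≡ 732^2 = 535824 ≡ 49 (mod 739)
525^32 ≡ 49^2 = 2401 ≡ 184 (mod 739)
525^64 ≡ 184^2 = 33856 ≡ 601 (mod 739)
525^128 ≡ 601^2 = 361201 ≡ 569 (mod 739)
525^256 ≡ 569^2 = 323761 ≡ 79 (mod 739)
525^512 ≡ 79^2 = 6241 ≡ 329 (mod 739)
525^1024 ≡ 329^2 = 108241 ≡ 347 (mod 739)
525^2048 ≡ 347^2 = 120409 ≡ 691 (mod 739)
525^2323 = 525^2048 * 525^256 * 525^16 * 525^2 * 525^1 ≡ 691 * 79 * 49 * 717 * 525 (mod 739).
Accumulate the product:
691 * 79 = 54589 ≡ 642
642 * 49 = 31458 ≡ 420
420 * 717 = 301140 ≡ 367
367 * 525 = 192675 ≡ 535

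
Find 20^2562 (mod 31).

16

20^1 ≡ 20 (mod 31)
20^2 ≡ 20^2 = 400 ≡ 28 (mod 31)
20^4 ≡ 28^2 = 784 ≡ 9 (mod 31)
20^8 ≡ 9^2 = 81 ≡ 19 (mod 31)
20^16 ≡ 19^2 = 361 ≡ 20 (mod 31)
20^32 ≡ 20^2 = 400 ≡ 28 (mod 31)
20^64 ≡ 28^2 = 784 ≡ 9 (mod 31)
20^128 ≡ 9^2 = 81 ≡ 19 (mod 31)
20^256 ≡ 19^2 = 361 ≡ 20 (mod 31)
20^512 ≡ 20^2 = 400 ≡ 28 (mod 31)
20^1024 ≡ 28^2 = 784 ≡ 9 (mod 31)
20^2048 ≡ 9^2 = 81 ≡ 19 (mod 31)
20^2562 = 20^2048 · 20^512 · 20^2 ≡ 19 · 28 · 28 (mod 31).
Accumulate the product:
19 · 28 = 532 ≡ 5
5 · 28 = 140 ≡ 16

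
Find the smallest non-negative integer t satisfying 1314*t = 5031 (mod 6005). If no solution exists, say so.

374

gcd(1314, 6005) = 1, so a unique solution mod 6005 exists.
1314⁻¹ ≡ 2774 (mod 6005).
t ≡ 2774*5031 ≡ 374 (mod 6005).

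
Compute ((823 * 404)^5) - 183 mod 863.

823 * 404 = 332492 ≡ 237 (mod 863)
(237)^5 ≡ 723 (mod 863)
723 - 183 = 540

540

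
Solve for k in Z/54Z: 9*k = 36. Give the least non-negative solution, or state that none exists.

gcd(9, 54) = 9, and 9 | 36, so solutions exist.
Divide through by 9: 1*k mod 6 = 4.
1⁻¹ ≡ 1 (mod 6).
k ≡ 1*4 ≡ 4 (mod 6).
The smallest non-negative solution is k = 4.

4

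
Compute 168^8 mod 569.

317

168^1 ≡ 168 (mod 569)
168^2 ≡ 168^2 = 28224 ≡ 343 (mod 569)
168^4 ≡ 343^2 = 117649 ≡ 435 (mod 569)
168^8 ≡ 435^2 = 189225 ≡ 317 (mod 569)
So 168^8 ≡ 317 (mod 569).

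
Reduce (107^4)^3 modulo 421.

(107)^4 ≡ 409 (mod 421)
(409)^3 ≡ 377 (mod 421)

377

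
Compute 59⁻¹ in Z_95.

Apply the Euclidean algorithm and back-substitute:
95 = 1×59 + 36
59 = 1×36 + 23
36 = 1×23 + 13
23 = 1×13 + 10
13 = 1×10 + 3
10 = 3×3 + 1
3 = 3×1 + 0
gcd(59, 95) = 1, so the inverse exists.
Bézout: 1 = −18×95 + 29×59.
So 59⁻¹ ≡ 29 (mod 95).

29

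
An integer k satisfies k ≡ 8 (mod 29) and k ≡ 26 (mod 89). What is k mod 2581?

29⁻¹ mod 89: 29·43 ≡ 1 (mod 89), so 29⁻¹ ≡ 43.
k = 8 + 29·((26 − 8)·43 mod 89) = 8 + 29·62 = 1806.

1806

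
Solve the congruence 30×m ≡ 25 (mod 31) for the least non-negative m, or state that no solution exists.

gcd(30, 31) = 1, so a unique solution mod 31 exists.
30⁻¹ ≡ 30 (mod 31).
m ≡ 30×25 ≡ 6 (mod 31).

6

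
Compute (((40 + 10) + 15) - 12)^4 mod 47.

27

40 + 10 = 50 ≡ 3 (mod 47)
3 + 15 = 18
18 - 12 = 6
(6)^4 ≡ 27 (mod 47)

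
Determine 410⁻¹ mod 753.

753 = 1·410 + 343
410 = 1·343 + 67
343 = 5·67 + 8
67 = 8·8 + 3
8 = 2·3 + 2
3 = 1·2 + 1
2 = 2·1 + 0
gcd(410, 753) = 1, so the inverse exists.
Bézout: 1 = −153·753 + 281·410.
So 410⁻¹ ≡ 281 (mod 753).

281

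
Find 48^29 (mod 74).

64

Compute successive squares:
48^1 ≡ 48 (mod 74)
48^2 ≡ 48^2 = 2304 ≡ 10 (mod 74)
48^4 ≡ 10^2 = 100 ≡ 26 (mod 74)
48^8 ≡ 26^2 = 676 ≡ 10 (mod 74)
48^16 ≡ 10^2 = 100 ≡ 26 (mod 74)
48^29 = 48^16 · 48^8 · 48^4 · 48^1 ≡ 26 · 10 · 26 · 48 (mod 74).
Accumulate the product:
26 · 10 = 260 ≡ 38
38 · 26 = 988 ≡ 26
26 · 48 = 1248 ≡ 64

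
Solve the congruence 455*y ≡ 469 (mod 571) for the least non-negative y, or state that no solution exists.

gcd(455, 571) = 1, so a unique solution mod 571 exists.
455⁻¹ ≡ 507 (mod 571).
y ≡ 507*469 ≡ 247 (mod 571).

247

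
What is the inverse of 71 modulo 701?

79

701 = 9*71 + 62
71 = 1*62 + 9
62 = 6*9 + 8
9 = 1*8 + 1
8 = 8*1 + 0
gcd(71, 701) = 1, so the inverse exists.
Back-substitute for 1:
1 = 1*9 − 1*8
  = −1*62 + 7*9
  = 7*71 − 8*62
  = −8*701 + 79*71
So 71⁻¹ ≡ 79 (mod 701).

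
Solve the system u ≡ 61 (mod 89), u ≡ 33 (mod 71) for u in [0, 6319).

89⁻¹ mod 71: 89*4 ≡ 1 (mod 71), so 89⁻¹ ≡ 4.
u = 61 + 89*((33 − 61)*4 mod 71) = 61 + 89*30 = 2731.

2731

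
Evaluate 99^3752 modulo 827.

3752 in binary is 111010101000, i.e. 3752 = 2048 + 1024 + 512 + 128 + 32 + 8.
99^1 ≡ 99 (mod 827)
99^2 ≡ 99^2 = 9801 ≡ 704 (mod 827)
99^4 ≡ 704^2 = 495616 ≡ 243 (mod 827)
99^8 ≡ 243^2 = 59049 ≡ 332 (mod 827)
99^16 ≡ 332^2 = 110224 ≡ 233 (mod 827)
99^32 ≡ 233^2 = 54289 ≡ 534 (mod 827)
99^64 ≡ 534^2 = 285156 ≡ 668 (mod 827)
99^128 ≡ 668^2 = 446224 ≡ 471 (mod 827)
99^256 ≡ 471^2 = 221841 ≡ 205 (mod 827)
99^512 ≡ 205^2 = 42025 ≡ 675 (mod 827)
99^1024 ≡ 675^2 = 455625 ≡ 775 (mod 827)
99^2048 ≡ 775^2 = 600625 ≡ 223 (mod 827)
99^3752 = 99^2048 * 99^1024 * 99^512 * 99^128 * 99^32 * 99^8 ≡ 223 * 775 * 675 * 471 * 534 * 332 (mod 827).
Accumulate the product:
223 * 775 = 172825 ≡ 809
809 * 675 = 546075 ≡ 255
255 * 471 = 120105 ≡ 190
190 * 534 = 101460 ≡ 566
566 * 332 = 187912 ≡ 183

183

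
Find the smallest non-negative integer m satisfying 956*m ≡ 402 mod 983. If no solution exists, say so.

422

gcd(956, 983) = 1, so a unique solution mod 983 exists.
956⁻¹ ≡ 182 (mod 983).
m ≡ 182*402 ≡ 422 (mod 983).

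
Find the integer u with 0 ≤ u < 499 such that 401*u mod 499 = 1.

499 = 1×401 + 98
401 = 4×98 + 9
98 = 10×9 + 8
9 = 1×8 + 1
8 = 8×1 + 0
gcd(401, 499) = 1, so the inverse exists.
Back-substitute for 1:
1 = 1×9 − 1×8
  = −1×98 + 11×9
  = 11×401 − 45×98
  = −45×499 + 56×401
So 401⁻¹ ≡ 56 (mod 499).

56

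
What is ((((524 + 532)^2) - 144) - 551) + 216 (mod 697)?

524 + 532 = 1056 ≡ 359 (mod 697)
(359)^2 ≡ 633 (mod 697)
633 - 144 = 489
489 - 551 = -62 ≡ 635 (mod 697)
635 + 216 = 851 ≡ 154 (mod 697)

154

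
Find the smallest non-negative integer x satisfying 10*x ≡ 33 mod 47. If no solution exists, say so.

8

gcd(10, 47) = 1, so a unique solution mod 47 exists.
10⁻¹ ≡ 33 (mod 47).
x ≡ 33*33 ≡ 8 (mod 47).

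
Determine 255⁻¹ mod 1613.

272

1613 = 6×255 + 83
255 = 3×83 + 6
83 = 13×6 + 5
6 = 1×5 + 1
5 = 5×1 + 0
gcd(255, 1613) = 1, so the inverse exists.
Back-substitute for 1:
1 = 1×6 − 1×5
  = −1×83 + 14×6
  = 14×255 − 43×83
  = −43×1613 + 272×255
So 255⁻¹ ≡ 272 (mod 1613).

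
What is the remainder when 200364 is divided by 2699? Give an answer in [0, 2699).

200364 = 74·2699 + 638, so 200364 ≡ 638 (mod 2699).

638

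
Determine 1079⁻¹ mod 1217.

97

Run the extended Euclidean algorithm:
1217 = 1·1079 + 138
1079 = 7·138 + 113
138 = 1·113 + 25
113 = 4·25 + 13
25 = 1·13 + 12
13 = 1·12 + 1
12 = 12·1 + 0
gcd(1079, 1217) = 1, so the inverse exists.
Back-substitute for 1:
1 = 1·13 − 1·12
  = −1·25 + 2·13
  = 2·113 − 9·25
  = −9·138 + 11·113
  = 11·1079 − 86·138
  = −86·1217 + 97·1079
So 1079⁻¹ ≡ 97 (mod 1217).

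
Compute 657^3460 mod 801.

By square-and-multiply:
3460 in binary is 110110000100, i.e. 3460 = 2048 + 1024 + 256 + 128 + 4.
657^1 ≡ 657 (mod 801)
657^2 ≡ 657^2 = 431649 ≡ 711 (mod 801)
657^4 ≡ 711^2 = 505521 ≡ 90 (mod 801)
657^8 ≡ 90^2 = 8100 ≡ 90 (mod 801)
657^16 ≡ 90^2 = 8100 ≡ 90 (mod 801)
657^32 ≡ 90^2 = 8100 ≡ 90 (mod 801)
657^64 ≡ 90^2 = 8100 ≡ 90 (mod 801)
657^128 ≡ 90^2 = 8100 ≡ 90 (mod 801)
657^256 ≡ 90^2 = 8100 ≡ 90 (mod 801)
657^512 ≡ 90^2 = 8100 ≡ 90 (mod 801)
657^1024 ≡ 90^2 = 8100 ≡ 90 (mod 801)
657^2048 ≡ 90^2 = 8100 ≡ 90 (mod 801)
657^3460 = 657^2048 * 657^1024 * 657^256 * 657^128 * 657^4 ≡ 90 * 90 * 90 * 90 * 90 (mod 801).
Accumulate the product:
90 * 90 = 8100 ≡ 90
90 * 90 = 8100 ≡ 90
90 * 90 = 8100 ≡ 90
90 * 90 = 8100 ≡ 90

90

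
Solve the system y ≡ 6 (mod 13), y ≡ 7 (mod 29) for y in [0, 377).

123

13⁻¹ mod 29: 13×9 ≡ 1 (mod 29), so 13⁻¹ ≡ 9.
y = 6 + 13×((7 − 6)×9 mod 29) = 6 + 13×9 = 123.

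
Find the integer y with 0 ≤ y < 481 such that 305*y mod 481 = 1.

440

481 = 1×305 + 176
305 = 1×176 + 129
176 = 1×129 + 47
129 = 2×47 + 35
47 = 1×35 + 12
35 = 2×12 + 11
12 = 1×11 + 1
11 = 11×1 + 0
gcd(305, 481) = 1, so the inverse exists.
Back-substitute for 1:
1 = 1×12 − 1×11
  = −1×35 + 3×12
  = 3×47 − 4×35
  = −4×129 + 11×47
  = 11×176 − 15×129
  = −15×305 + 26×176
  = 26×481 − 41×305
So 305⁻¹ ≡ −41 ≡ 440 (mod 481).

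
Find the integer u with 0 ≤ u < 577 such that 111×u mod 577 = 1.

577 = 5*111 + 22
111 = 5*22 + 1
22 = 22*1 + 0
gcd(111, 577) = 1, so the inverse exists.
Bézout: 1 = −5*577 + 26*111.
So 111⁻¹ ≡ 26 (mod 577).

26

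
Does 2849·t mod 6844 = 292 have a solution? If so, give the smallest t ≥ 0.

gcd(2849, 6844) = 1, so a unique solution mod 6844 exists.
2849⁻¹ ≡ 1069 (mod 6844).
t ≡ 1069·292 ≡ 4168 (mod 6844).

4168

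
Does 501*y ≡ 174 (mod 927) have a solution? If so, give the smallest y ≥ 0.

gcd(501, 927) = 3, and 3 | 174, so solutions exist.
Divide through by 3: 167*y ≡ 58 mod 309.
167⁻¹ ≡ 272 (mod 309).
y ≡ 272*58 ≡ 17 (mod 309).
The smallest non-negative solution is y = 17.

17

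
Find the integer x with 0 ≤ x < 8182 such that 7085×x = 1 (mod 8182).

Apply the Euclidean algorithm and back-substitute:
8182 = 1*7085 + 1097
7085 = 6*1097 + 503
1097 = 2*503 + 91
503 = 5*91 + 48
91 = 1*48 + 43
48 = 1*43 + 5
43 = 8*5 + 3
5 = 1*3 + 2
3 = 1*2 + 1
2 = 2*1 + 0
gcd(7085, 8182) = 1, so the inverse exists.
Bézout: 1 = 2803*8182 − 3237*7085.
So 7085⁻¹ ≡ −3237 ≡ 4945 (mod 8182).

4945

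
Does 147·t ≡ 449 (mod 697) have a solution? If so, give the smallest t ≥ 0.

591

gcd(147, 697) = 1, so a unique solution mod 697 exists.
147⁻¹ ≡ 422 (mod 697).
t ≡ 422·449 ≡ 591 (mod 697).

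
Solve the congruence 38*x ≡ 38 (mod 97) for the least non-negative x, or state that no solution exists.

gcd(38, 97) = 1, so a unique solution mod 97 exists.
38⁻¹ ≡ 23 (mod 97).
x ≡ 23*38 ≡ 1 (mod 97).

1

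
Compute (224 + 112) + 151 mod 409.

224 + 112 = 336
336 + 151 = 487 ≡ 78 (mod 409)

78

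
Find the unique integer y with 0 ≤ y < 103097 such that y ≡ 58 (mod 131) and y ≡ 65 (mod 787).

97653

131⁻¹ mod 787: 131*781 ≡ 1 (mod 787), so 131⁻¹ ≡ 781.
y = 58 + 131*((65 − 58)*781 mod 787) = 58 + 131*745 = 97653.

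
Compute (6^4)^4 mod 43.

6

(6)^4 ≡ 6 (mod 43)
(6)^4 ≡ 6 (mod 43)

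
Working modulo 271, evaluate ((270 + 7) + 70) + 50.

270 + 7 = 277 ≡ 6 (mod 271)
6 + 70 = 76
76 + 50 = 126

126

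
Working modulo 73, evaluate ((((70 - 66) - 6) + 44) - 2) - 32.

70 - 66 = 4
4 - 6 = -2 ≡ 71 (mod 73)
71 + 44 = 115 ≡ 42 (mod 73)
42 - 2 = 40
40 - 32 = 8

8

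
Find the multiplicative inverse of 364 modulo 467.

467 = 1·364 + 103
364 = 3·103 + 55
103 = 1·55 + 48
55 = 1·48 + 7
48 = 6·7 + 6
7 = 1·6 + 1
6 = 6·1 + 0
gcd(364, 467) = 1, so the inverse exists.
Back-substitute for 1:
1 = 1·7 − 1·6
  = −1·48 + 7·7
  = 7·55 − 8·48
  = −8·103 + 15·55
  = 15·364 − 53·103
  = −53·467 + 68·364
So 364⁻¹ ≡ 68 (mod 467).

68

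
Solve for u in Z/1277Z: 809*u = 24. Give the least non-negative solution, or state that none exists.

1015

gcd(809, 1277) = 1, so a unique solution mod 1277 exists.
809⁻¹ ≡ 734 (mod 1277).
u ≡ 734*24 ≡ 1015 (mod 1277).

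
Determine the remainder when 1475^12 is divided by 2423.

Using repeated squaring:
12 in binary is 1100, i.e. 12 = 8 + 4.
1475^1 ≡ 1475 (mod 2423)
1475^2 ≡ 1475^2 = 2175625 ≡ 2194 (mod 2423)
1475^4 ≡ 2194^2 = 4813636 ≡ 1558 (mod 2423)
1475^8 ≡ 1558^2 = 2427364 ≡ 1941 (mod 2423)
1475^12 = 1475^8 × 1475^4 ≡ 1941 × 1558 (mod 2423).
1941 × 1558 = 3024078 ≡ 174 (mod 2423).

174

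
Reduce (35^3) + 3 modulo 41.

(35)^3 ≡ 30 (mod 41)
30 + 3 = 33

33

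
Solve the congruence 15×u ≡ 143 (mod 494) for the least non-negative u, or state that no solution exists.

gcd(15, 494) = 1, so a unique solution mod 494 exists.
15⁻¹ ≡ 33 (mod 494).
u ≡ 33×143 ≡ 273 (mod 494).

273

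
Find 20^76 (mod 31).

20

20^1 ≡ 20 (mod 31)
20^2 ≡ 20^2 = 400 ≡ 28 (mod 31)
20^4 ≡ 28^2 = 784 ≡ 9 (mod 31)
20^8 ≡ 9^2 = 81 ≡ 19 (mod 31)
20^16 ≡ 19^2 = 361 ≡ 20 (mod 31)
20^32 ≡ 20^2 = 400 ≡ 28 (mod 31)
20^64 ≡ 28^2 = 784 ≡ 9 (mod 31)
20^76 = 20^64 * 20^8 * 20^4 ≡ 9 * 19 * 9 (mod 31).
Accumulate the product:
9 * 19 = 171 ≡ 16
16 * 9 = 144 ≡ 20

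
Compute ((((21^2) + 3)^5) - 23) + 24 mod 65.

(21)^2 ≡ 51 (mod 65)
51 + 3 = 54
(54)^5 ≡ 19 (mod 65)
19 - 23 = -4 ≡ 61 (mod 65)
61 + 24 = 85 ≡ 20 (mod 65)

20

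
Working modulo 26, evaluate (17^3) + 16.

(17)^3 ≡ 25 (mod 26)
25 + 16 = 41 ≡ 15 (mod 26)

15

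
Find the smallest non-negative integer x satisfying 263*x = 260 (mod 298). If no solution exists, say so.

gcd(263, 298) = 1, so a unique solution mod 298 exists.
263⁻¹ ≡ 17 (mod 298).
x ≡ 17*260 ≡ 248 (mod 298).

248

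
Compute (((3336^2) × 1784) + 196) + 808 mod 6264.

3020

(3336)^2 ≡ 4032 (mod 6264)
4032 × 1784 = 7193088 ≡ 2016 (mod 6264)
2016 + 196 = 2212
2212 + 808 = 3020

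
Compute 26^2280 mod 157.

2280 in binary is 100011101000, i.e. 2280 = 2048 + 128 + 64 + 32 + 8.
26^1 ≡ 26 (mod 157)
26^2 ≡ 26^2 = 676 ≡ 48 (mod 157)
26^4 ≡ 48^2 = 2304 ≡ 106 (mod 157)
26^8 ≡ 106^2 = 11236 ≡ 89 (mod 157)
26^16 ≡ 89^2 = 7921 ≡ 71 (mod 157)
26^32 ≡ 71^2 = 5041 ≡ 17 (mod 157)
26^64 ≡ 17^2 = 289 ≡ 132 (mod 157)
26^128 ≡ 132^2 = 17424 ≡ 154 (mod 157)
26^256 ≡ 154^2 = 23716 ≡ 9 (mod 157)
26^512 ≡ 9^2 = 81 (mod 157)
26^1024 ≡ 81^2 = 6561 ≡ 124 (mod 157)
26^2048 ≡ 124^2 = 15376 ≡ 147 (mod 157)
26^2280 = 26^2048 * 26^128 * 26^64 * 26^32 * 26^8 ≡ 147 * 154 * 132 * 17 * 89 (mod 157).
Accumulate the product:
147 * 154 = 22638 ≡ 30
30 * 132 = 3960 ≡ 35
35 * 17 = 595 ≡ 124
124 * 89 = 11036 ≡ 46

46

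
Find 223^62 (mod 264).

97

By square-and-multiply:
223^1 ≡ 223 (mod 264)
223^2 ≡ 223^2 = 49729 ≡ 97 (mod 264)
223^4 ≡ 97^2 = 9409 ≡ 169 (mod 264)
223^8 ≡ 169^2 = 28561 ≡ 49 (mod 264)
223^16 ≡ 49^2 = 2401 ≡ 25 (mod 264)
223^32 ≡ 25^2 = 625 ≡ 97 (mod 264)
223^62 = 223^32 * 223^16 * 223^8 * 223^4 * 223^2 ≡ 97 * 25 * 49 * 169 * 97 (mod 264).
Accumulate the product:
97 * 25 = 2425 ≡ 49
49 * 49 = 2401 ≡ 25
25 * 169 = 4225 ≡ 1
1 * 97 = 97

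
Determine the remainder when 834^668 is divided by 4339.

2455

Compute successive squares:
668 in binary is 1010011100, i.e. 668 = 512 + 128 + 16 + 8 + 4.
834^1 ≡ 834 (mod 4339)
834^2 ≡ 834^2 = 695556 ≡ 1316 (mod 4339)
834^4 ≡ 1316^2 = 1731856 ≡ 595 (mod 4339)
834^8 ≡ 595^2 = 354025 ≡ 2566 (mod 4339)
834^16 ≡ 2566^2 = 6584356 ≡ 2093 (mod 4339)
834^32 ≡ 2093^2 = 4380649 ≡ 2598 (mod 4339)
834^64 ≡ 2598^2 = 6749604 ≡ 2459 (mod 4339)
834^128 ≡ 2459^2 = 6046681 ≡ 2454 (mod 4339)
834^256 ≡ 2454^2 = 6022116 ≡ 3923 (mod 4339)
834^512 ≡ 3923^2 = 15389929 ≡ 3835 (mod 4339)
834^668 = 834^512 · 834^128 · 834^16 · 834^8 · 834^4 ≡ 3835 · 2454 · 2093 · 2566 · 595 (mod 4339).
Accumulate the product:
3835 · 2454 = 9411090 ≡ 4138
4138 · 2093 = 8660834 ≡ 190
190 · 2566 = 487540 ≡ 1572
1572 · 595 = 935340 ≡ 2455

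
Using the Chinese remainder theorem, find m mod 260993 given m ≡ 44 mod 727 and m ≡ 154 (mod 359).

727⁻¹ mod 359: 727·40 ≡ 1 (mod 359), so 727⁻¹ ≡ 40.
m = 44 + 727·((154 − 44)·40 mod 359) = 44 + 727·92 = 66928.

66928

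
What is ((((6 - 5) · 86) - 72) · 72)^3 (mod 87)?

6 - 5 = 1
1 · 86 = 86
86 - 72 = 14
14 · 72 = 1008 ≡ 51 (mod 87)
(51)^3 ≡ 63 (mod 87)

63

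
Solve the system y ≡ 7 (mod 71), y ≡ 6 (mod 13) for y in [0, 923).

149

71⁻¹ mod 13: 71·11 ≡ 1 (mod 13), so 71⁻¹ ≡ 11.
y = 7 + 71·((6 − 7)·11 mod 13) = 7 + 71·2 = 149.
Check: 149 mod 71 = 7, 149 mod 13 = 6. ✓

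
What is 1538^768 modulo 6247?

768 in binary is 1100000000, i.e. 768 = 512 + 256.
1538^1 ≡ 1538 (mod 6247)
1538^2 ≡ 1538^2 = 2365444 ≡ 4078 (mod 6247)
1538^4 ≡ 4078^2 = 16630084 ≡ 570 (mod 6247)
1538^8 ≡ 570^2 = 324900 ≡ 56 (mod 6247)
1538^16 ≡ 56^2 = 3136 (mod 6247)
1538^32 ≡ 3136^2 = 9834496 ≡ 1718 (mod 6247)
1538^64 ≡ 1718^2 = 2951524 ≡ 2940 (mod 6247)
1538^128 ≡ 2940^2 = 8643600 ≡ 3999 (mod 6247)
1538^256 ≡ 3999^2 = 15992001 ≡ 5928 (mod 6247)
1538^512 ≡ 5928^2 = 35141184 ≡ 1809 (mod 6247)
1538^768 = 1538^512 × 1538^256 ≡ 1809 × 5928 (mod 6247).
1809 × 5928 = 10723752 ≡ 3900 (mod 6247).

3900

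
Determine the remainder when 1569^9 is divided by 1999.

1022

Using repeated squaring:
1569^1 ≡ 1569 (mod 1999)
1569^2 ≡ 1569^2 = 2461761 ≡ 992 (mod 1999)
1569^4 ≡ 992^2 = 984064 ≡ 556 (mod 1999)
1569^8 ≡ 556^2 = 309136 ≡ 1290 (mod 1999)
1569^9 = 1569^8 · 1569^1 ≡ 1290 · 1569 (mod 1999).
1290 · 1569 = 2024010 ≡ 1022 (mod 1999).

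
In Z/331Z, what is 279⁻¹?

70

331 = 1·279 + 52
279 = 5·52 + 19
52 = 2·19 + 14
19 = 1·14 + 5
14 = 2·5 + 4
5 = 1·4 + 1
4 = 4·1 + 0
gcd(279, 331) = 1, so the inverse exists.
Back-substitute for 1:
1 = 1·5 − 1·4
  = −1·14 + 3·5
  = 3·19 − 4·14
  = −4·52 + 11·19
  = 11·279 − 59·52
  = −59·331 + 70·279
So 279⁻¹ ≡ 70 (mod 331).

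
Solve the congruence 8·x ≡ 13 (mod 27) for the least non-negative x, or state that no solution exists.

gcd(8, 27) = 1, so a unique solution mod 27 exists.
8⁻¹ ≡ 17 (mod 27).
x ≡ 17·13 ≡ 5 (mod 27).

5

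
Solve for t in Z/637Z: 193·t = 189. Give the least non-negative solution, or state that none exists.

133

gcd(193, 637) = 1, so a unique solution mod 637 exists.
193⁻¹ ≡ 604 (mod 637).
t ≡ 604·189 ≡ 133 (mod 637).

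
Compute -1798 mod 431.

-1798 = -5×431 + 357, so -1798 ≡ 357 (mod 431).

357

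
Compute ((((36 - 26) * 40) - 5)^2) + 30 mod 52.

36 - 26 = 10
10 * 40 = 400 ≡ 36 (mod 52)
36 - 5 = 31
(31)^2 ≡ 25 (mod 52)
25 + 30 = 55 ≡ 3 (mod 52)

3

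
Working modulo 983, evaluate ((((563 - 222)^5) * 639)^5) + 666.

258

563 - 222 = 341
(341)^5 ≡ 570 (mod 983)
570 * 639 = 364230 ≡ 520 (mod 983)
(520)^5 ≡ 575 (mod 983)
575 + 666 = 1241 ≡ 258 (mod 983)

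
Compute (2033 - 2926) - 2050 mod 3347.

2033 - 2926 = -893 ≡ 2454 (mod 3347)
2454 - 2050 = 404

404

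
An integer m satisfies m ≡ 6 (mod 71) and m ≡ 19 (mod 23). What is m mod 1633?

71⁻¹ mod 23: 71·12 ≡ 1 (mod 23), so 71⁻¹ ≡ 12.
m = 6 + 71·((19 − 6)·12 mod 23) = 6 + 71·18 = 1284.

1284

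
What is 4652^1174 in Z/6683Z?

Using repeated squaring:
1174 in binary is 10010010110, i.e. 1174 = 1024 + 128 + 16 + 4 + 2.
4652^1 ≡ 4652 (mod 6683)
4652^2 ≡ 4652^2 = 21641104 ≡ 1550 (mod 6683)
4652^4 ≡ 1550^2 = 2402500 ≡ 3303 (mod 6683)
4652^8 ≡ 3303^2 = 10909809 ≡ 3153 (mod 6683)
4652^16 ≡ 3153^2 = 9941409 ≡ 3788 (mod 6683)
4652^32 ≡ 3788^2 = 14348944 ≡ 543 (mod 6683)
4652^64 ≡ 543^2 = 294849 ≡ 797 (mod 6683)
4652^128 ≡ 797^2 = 635209 ≡ 324 (mod 6683)
4652^256 ≡ 324^2 = 104976 ≡ 4731 (mod 6683)
4652^512 ≡ 4731^2 = 22382361 ≡ 994 (mod 6683)
4652^1024 ≡ 994^2 = 988036 ≡ 5635 (mod 6683)
4652^1174 = 4652^1024 · 4652^128 · 4652^16 · 4652^4 · 4652^2 ≡ 5635 · 324 · 3788 · 3303 · 1550 (mod 6683).
Accumulate the product:
5635 · 324 = 1825740 ≡ 1281
1281 · 3788 = 4852428 ≡ 570
570 · 3303 = 1882710 ≡ 4787
4787 · 1550 = 7419850 ≡ 1720

1720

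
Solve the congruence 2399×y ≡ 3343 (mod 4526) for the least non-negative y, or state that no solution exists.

gcd(2399, 4526) = 1, so a unique solution mod 4526 exists.
2399⁻¹ ≡ 2679 (mod 4526).
y ≡ 2679×3343 ≡ 3469 (mod 4526).

3469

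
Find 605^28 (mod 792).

By square-and-multiply:
28 in binary is 11100, i.e. 28 = 16 + 8 + 4.
605^1 ≡ 605 (mod 792)
605^2 ≡ 605^2 = 366025 ≡ 121 (mod 792)
605^4 ≡ 121^2 = 14641 ≡ 385 (mod 792)
605^8 ≡ 385^2 = 148225 ≡ 121 (mod 792)
605^16 ≡ 121^2 = 14641 ≡ 385 (mod 792)
605^28 = 605^16 × 605^8 × 605^4 ≡ 385 × 121 × 385 (mod 792).
Accumulate the product:
385 × 121 = 46585 ≡ 649
649 × 385 = 249865 ≡ 385

385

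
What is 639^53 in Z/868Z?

319

Compute successive squares:
639^1 ≡ 639 (mod 868)
639^2 ≡ 639^2 = 408321 ≡ 361 (mod 868)
639^4 ≡ 361^2 = 130321 ≡ 121 (mod 868)
639^8 ≡ 121^2 = 14641 ≡ 753 (mod 868)
639^16 ≡ 753^2 = 567009 ≡ 205 (mod 868)
639^32 ≡ 205^2 = 42025 ≡ 361 (mod 868)
639^53 = 639^32 × 639^16 × 639^4 × 639^1 ≡ 361 × 205 × 121 × 639 (mod 868).
Accumulate the product:
361 × 205 = 74005 ≡ 225
225 × 121 = 27225 ≡ 317
317 × 639 = 202563 ≡ 319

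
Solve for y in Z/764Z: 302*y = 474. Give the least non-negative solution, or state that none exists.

123

gcd(302, 764) = 2, and 2 | 474, so solutions exist.
Divide through by 2: 151*y ≡ 237 (mod 382).
151⁻¹ ≡ 339 (mod 382).
y ≡ 339*237 ≡ 123 (mod 382).
The smallest non-negative solution is y = 123.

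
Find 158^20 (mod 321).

Compute successive squares:
20 in binary is 10100, i.e. 20 = 16 + 4.
158^1 ≡ 158 (mod 321)
158^2 ≡ 158^2 = 24964 ≡ 247 (mod 321)
158^4 ≡ 247^2 = 61009 ≡ 19 (mod 321)
158^8 ≡ 19^2 = 361 ≡ 40 (mod 321)
158^16 ≡ 40^2 = 1600 ≡ 316 (mod 321)
158^20 = 158^16 × 158^4 ≡ 316 × 19 (mod 321).
316 × 19 = 6004 ≡ 226 (mod 321).

226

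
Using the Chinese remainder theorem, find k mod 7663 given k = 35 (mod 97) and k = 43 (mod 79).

97⁻¹ mod 79: 97·22 ≡ 1 (mod 79), so 97⁻¹ ≡ 22.
k = 35 + 97·((43 − 35)·22 mod 79) = 35 + 97·18 = 1781.
Check: 1781 mod 97 = 35, 1781 mod 79 = 43. ✓

1781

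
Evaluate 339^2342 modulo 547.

264

Using repeated squaring:
339^1 ≡ 339 (mod 547)
339^2 ≡ 339^2 = 114921 ≡ 51 (mod 547)
339^4 ≡ 51^2 = 2601 ≡ 413 (mod 547)
339^8 ≡ 413^2 = 170569 ≡ 452 (mod 547)
339^16 ≡ 452^2 = 204304 ≡ 273 (mod 547)
339^32 ≡ 273^2 = 74529 ≡ 137 (mod 547)
339^64 ≡ 137^2 = 18769 ≡ 171 (mod 547)
339^128 ≡ 171^2 = 29241 ≡ 250 (mod 547)
339^256 ≡ 250^2 = 62500 ≡ 142 (mod 547)
339^512 ≡ 142^2 = 20164 ≡ 472 (mod 547)
339^1024 ≡ 472^2 = 222784 ≡ 155 (mod 547)
339^2048 ≡ 155^2 = 24025 ≡ 504 (mod 547)
339^2342 = 339^2048 * 339^256 * 339^32 * 339^4 * 339^2 ≡ 504 * 142 * 137 * 413 * 51 (mod 547).
Accumulate the product:
504 * 142 = 71568 ≡ 458
458 * 137 = 62746 ≡ 388
388 * 413 = 160244 ≡ 520
520 * 51 = 26520 ≡ 264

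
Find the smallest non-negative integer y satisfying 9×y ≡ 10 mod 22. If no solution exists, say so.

gcd(9, 22) = 1, so a unique solution mod 22 exists.
9⁻¹ ≡ 5 (mod 22).
y ≡ 5×10 ≡ 6 (mod 22).

6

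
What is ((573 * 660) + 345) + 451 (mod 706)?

560

573 * 660 = 378180 ≡ 470 (mod 706)
470 + 345 = 815 ≡ 109 (mod 706)
109 + 451 = 560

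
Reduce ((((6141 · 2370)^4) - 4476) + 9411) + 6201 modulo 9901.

3036

6141 · 2370 = 14554170 ≡ 9601 (mod 9901)
(9601)^4 ≡ 1801 (mod 9901)
1801 - 4476 = -2675 ≡ 7226 (mod 9901)
7226 + 9411 = 16637 ≡ 6736 (mod 9901)
6736 + 6201 = 12937 ≡ 3036 (mod 9901)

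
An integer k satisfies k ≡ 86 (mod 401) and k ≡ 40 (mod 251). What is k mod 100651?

97930

401⁻¹ mod 251: 401*82 ≡ 1 (mod 251), so 401⁻¹ ≡ 82.
k = 86 + 401*((40 − 86)*82 mod 251) = 86 + 401*244 = 97930.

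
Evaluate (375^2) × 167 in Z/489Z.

150

(375)^2 ≡ 282 (mod 489)
282 × 167 = 47094 ≡ 150 (mod 489)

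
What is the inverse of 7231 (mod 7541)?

By the extended Euclidean algorithm:
7541 = 1×7231 + 310
7231 = 23×310 + 101
310 = 3×101 + 7
101 = 14×7 + 3
7 = 2×3 + 1
3 = 3×1 + 0
gcd(7231, 7541) = 1, so the inverse exists.
Back-substitute for 1:
1 = 1×7 − 2×3
  = −2×101 + 29×7
  = 29×310 − 89×101
  = −89×7231 + 2076×310
  = 2076×7541 − 2165×7231
So 7231⁻¹ ≡ −2165 ≡ 5376 (mod 7541).

5376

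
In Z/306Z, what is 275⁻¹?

Apply the Euclidean algorithm and back-substitute:
306 = 1×275 + 31
275 = 8×31 + 27
31 = 1×27 + 4
27 = 6×4 + 3
4 = 1×3 + 1
3 = 3×1 + 0
gcd(275, 306) = 1, so the inverse exists.
Back-substitute for 1:
1 = 1×4 − 1×3
  = −1×27 + 7×4
  = 7×31 − 8×27
  = −8×275 + 71×31
  = 71×306 − 79×275
So 275⁻¹ ≡ −79 ≡ 227 (mod 306).

227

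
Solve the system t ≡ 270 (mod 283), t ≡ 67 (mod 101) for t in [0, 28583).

283⁻¹ mod 101: 283·5 ≡ 1 (mod 101), so 283⁻¹ ≡ 5.
t = 270 + 283·((67 − 270)·5 mod 101) = 270 + 283·96 = 27438.

27438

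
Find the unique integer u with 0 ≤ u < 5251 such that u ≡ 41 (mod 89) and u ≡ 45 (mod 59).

89⁻¹ mod 59: 89·2 ≡ 1 (mod 59), so 89⁻¹ ≡ 2.
u = 41 + 89·((45 − 41)·2 mod 59) = 41 + 89·8 = 753.

753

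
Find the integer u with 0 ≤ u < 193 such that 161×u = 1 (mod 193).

6

Apply the Euclidean algorithm and back-substitute:
193 = 1×161 + 32
161 = 5×32 + 1
32 = 32×1 + 0
gcd(161, 193) = 1, so the inverse exists.
Back-substitute for 1:
1 = 1×161 − 5×32
  = −5×193 + 6×161
So 161⁻¹ ≡ 6 (mod 193).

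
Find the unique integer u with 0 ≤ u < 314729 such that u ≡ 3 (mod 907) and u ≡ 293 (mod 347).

907⁻¹ mod 347: 907·246 ≡ 1 (mod 347), so 907⁻¹ ≡ 246.
u = 3 + 907·((293 − 3)·246 mod 347) = 3 + 907·205 = 185938.

185938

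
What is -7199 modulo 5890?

-7199 = -2*5890 + 4581, so -7199 ≡ 4581 (mod 5890).

4581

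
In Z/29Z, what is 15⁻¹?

2

29 = 1·15 + 14
15 = 1·14 + 1
14 = 14·1 + 0
gcd(15, 29) = 1, so the inverse exists.
Back-substitute for 1:
1 = 1·15 − 1·14
  = −1·29 + 2·15
So 15⁻¹ ≡ 2 (mod 29).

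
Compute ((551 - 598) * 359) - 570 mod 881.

551 - 598 = -47 ≡ 834 (mod 881)
834 * 359 = 299406 ≡ 747 (mod 881)
747 - 570 = 177

177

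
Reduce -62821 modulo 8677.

-62821 = -8×8677 + 6595, so -62821 ≡ 6595 (mod 8677).

6595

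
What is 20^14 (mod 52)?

14 in binary is 1110, i.e. 14 = 8 + 4 + 2.
20^1 ≡ 20 (mod 52)
20^2 ≡ 20^2 = 400 ≡ 36 (mod 52)
20^4 ≡ 36^2 = 1296 ≡ 48 (mod 52)
20^8 ≡ 48^2 = 2304 ≡ 16 (mod 52)
20^14 = 20^8 × 20^4 × 20^2 ≡ 16 × 48 × 36 (mod 52).
Accumulate the product:
16 × 48 = 768 ≡ 40
40 × 36 = 1440 ≡ 36

36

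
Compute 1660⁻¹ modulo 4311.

2932

Run the extended Euclidean algorithm:
4311 = 2*1660 + 991
1660 = 1*991 + 669
991 = 1*669 + 322
669 = 2*322 + 25
322 = 12*25 + 22
25 = 1*22 + 3
22 = 7*3 + 1
3 = 3*1 + 0
gcd(1660, 4311) = 1, so the inverse exists.
Bézout: 1 = 531*4311 − 1379*1660.
So 1660⁻¹ ≡ −1379 ≡ 2932 (mod 4311).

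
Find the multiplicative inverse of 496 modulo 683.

By the extended Euclidean algorithm:
683 = 1*496 + 187
496 = 2*187 + 122
187 = 1*122 + 65
122 = 1*65 + 57
65 = 1*57 + 8
57 = 7*8 + 1
8 = 8*1 + 0
gcd(496, 683) = 1, so the inverse exists.
Bézout: 1 = −61*683 + 84*496.
So 496⁻¹ ≡ 84 (mod 683).

84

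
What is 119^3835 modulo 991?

936

3835 in binary is 111011111011, i.e. 3835 = 2048 + 1024 + 512 + 128 + 64 + 32 + 16 + 8 + 2 + 1.
119^1 ≡ 119 (mod 991)
119^2 ≡ 119^2 = 14161 ≡ 287 (mod 991)
119^4 ≡ 287^2 = 82369 ≡ 116 (mod 991)
119^8 ≡ 116^2 = 13456 ≡ 573 (mod 991)
119^16 ≡ 573^2 = 328329 ≡ 308 (mod 991)
119^32 ≡ 308^2 = 94864 ≡ 719 (mod 991)
119^64 ≡ 719^2 = 516961 ≡ 650 (mod 991)
119^128 ≡ 650^2 = 422500 ≡ 334 (mod 991)
119^256 ≡ 334^2 = 111556 ≡ 564 (mod 991)
119^512 ≡ 564^2 = 318096 ≡ 976 (mod 991)
119^1024 ≡ 976^2 = 952576 ≡ 225 (mod 991)
119^2048 ≡ 225^2 = 50625 ≡ 84 (mod 991)
119^3835 = 119^2048 × 119^1024 × 119^512 × 119^128 × 119^64 × 119^32 × 119^16 × 119^8 × 119^2 × 119^1 ≡ 84 × 225 × 976 × 334 × 650 × 719 × 308 × 573 × 287 × 119 (mod 991).
Accumulate the product:
84 × 225 = 18900 ≡ 71
71 × 976 = 69296 ≡ 917
917 × 334 = 306278 ≡ 59
59 × 650 = 38350 ≡ 692
692 × 719 = 497548 ≡ 66
66 × 308 = 20328 ≡ 508
508 × 573 = 291084 ≡ 721
721 × 287 = 206927 ≡ 799
799 × 119 = 95081 ≡ 936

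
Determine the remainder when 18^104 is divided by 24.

Compute successive squares:
18^1 ≡ 18 (mod 24)
18^2 ≡ 18^2 = 324 ≡ 12 (mod 24)
18^4 ≡ 12^2 = 144 ≡ 0 (mod 24)
18^8 ≡ 0^2 = 0 (mod 24)
18^16 ≡ 0^2 = 0 (mod 24)
18^32 ≡ 0^2 = 0 (mod 24)
18^64 ≡ 0^2 = 0 (mod 24)
18^104 = 18^64 · 18^32 · 18^8 ≡ 0 · 0 · 0 (mod 24).
Accumulate the product:
0 · 0 = 0
0 · 0 = 0

0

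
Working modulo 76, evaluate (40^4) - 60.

32

(40)^4 ≡ 16 (mod 76)
16 - 60 = -44 ≡ 32 (mod 76)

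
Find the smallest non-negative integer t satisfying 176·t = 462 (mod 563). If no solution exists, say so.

73

gcd(176, 563) = 1, so a unique solution mod 563 exists.
176⁻¹ ≡ 16 (mod 563).
t ≡ 16·462 ≡ 73 (mod 563).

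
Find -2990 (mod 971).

894

-2990 = -4*971 + 894, so -2990 ≡ 894 (mod 971).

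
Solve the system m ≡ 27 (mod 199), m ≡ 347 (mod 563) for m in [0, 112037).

104502

199⁻¹ mod 563: 199·116 ≡ 1 (mod 563), so 199⁻¹ ≡ 116.
m = 27 + 199·((347 − 27)·116 mod 563) = 27 + 199·525 = 104502.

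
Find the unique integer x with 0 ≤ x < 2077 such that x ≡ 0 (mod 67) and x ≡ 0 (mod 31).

0

67⁻¹ mod 31: 67·25 ≡ 1 (mod 31), so 67⁻¹ ≡ 25.
x = 0 + 67·((0 − 0)·25 mod 31) = 0 + 67·0 = 0.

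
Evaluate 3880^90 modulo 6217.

Using repeated squaring:
3880^1 ≡ 3880 (mod 6217)
3880^2 ≡ 3880^2 = 15054400 ≡ 3043 (mod 6217)
3880^4 ≡ 3043^2 = 9259849 ≡ 2736 (mod 6217)
3880^8 ≡ 2736^2 = 7485696 ≡ 428 (mod 6217)
3880^16 ≡ 428^2 = 183184 ≡ 2891 (mod 6217)
3880^32 ≡ 2891^2 = 8357881 ≡ 2233 (mod 6217)
3880^64 ≡ 2233^2 = 4986289 ≡ 255 (mod 6217)
3880^90 = 3880^64 × 3880^16 × 3880^8 × 3880^2 ≡ 255 × 2891 × 428 × 3043 (mod 6217).
Accumulate the product:
255 × 2891 = 737205 ≡ 3599
3599 × 428 = 1540372 ≡ 4773
4773 × 3043 = 14524239 ≡ 1327

1327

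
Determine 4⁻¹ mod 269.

202

269 = 67×4 + 1
4 = 4×1 + 0
gcd(4, 269) = 1, so the inverse exists.
Bézout: 1 = 1×269 − 67×4.
So 4⁻¹ ≡ −67 ≡ 202 (mod 269).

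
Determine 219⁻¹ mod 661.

495

Run the extended Euclidean algorithm:
661 = 3×219 + 4
219 = 54×4 + 3
4 = 1×3 + 1
3 = 3×1 + 0
gcd(219, 661) = 1, so the inverse exists.
Back-substitute for 1:
1 = 1×4 − 1×3
  = −1×219 + 55×4
  = 55×661 − 166×219
So 219⁻¹ ≡ −166 ≡ 495 (mod 661).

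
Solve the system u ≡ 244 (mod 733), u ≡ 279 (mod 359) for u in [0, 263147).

733⁻¹ mod 359: 733×24 ≡ 1 (mod 359), so 733⁻¹ ≡ 24.
u = 244 + 733×((279 − 244)×24 mod 359) = 244 + 733×122 = 89670.

89670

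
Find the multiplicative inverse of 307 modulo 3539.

415

Apply the Euclidean algorithm and back-substitute:
3539 = 11*307 + 162
307 = 1*162 + 145
162 = 1*145 + 17
145 = 8*17 + 9
17 = 1*9 + 8
9 = 1*8 + 1
8 = 8*1 + 0
gcd(307, 3539) = 1, so the inverse exists.
Bézout: 1 = −36*3539 + 415*307.
So 307⁻¹ ≡ 415 (mod 3539).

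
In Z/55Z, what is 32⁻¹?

43

By the extended Euclidean algorithm:
55 = 1·32 + 23
32 = 1·23 + 9
23 = 2·9 + 5
9 = 1·5 + 4
5 = 1·4 + 1
4 = 4·1 + 0
gcd(32, 55) = 1, so the inverse exists.
Bézout: 1 = 7·55 − 12·32.
So 32⁻¹ ≡ −12 ≡ 43 (mod 55).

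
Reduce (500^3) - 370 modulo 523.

15

(500)^3 ≡ 385 (mod 523)
385 - 370 = 15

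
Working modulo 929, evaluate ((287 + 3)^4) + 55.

473

287 + 3 = 290
(290)^4 ≡ 418 (mod 929)
418 + 55 = 473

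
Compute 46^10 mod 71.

1

Compute successive squares:
46^1 ≡ 46 (mod 71)
46^2 ≡ 46^2 = 2116 ≡ 57 (mod 71)
46^4 ≡ 57^2 = 3249 ≡ 54 (mod 71)
46^8 ≡ 54^2 = 2916 ≡ 5 (mod 71)
46^10 = 46^8 * 46^2 ≡ 5 * 57 (mod 71).
5 * 57 = 285 ≡ 1 (mod 71).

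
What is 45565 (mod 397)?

307

45565 = 114·397 + 307, so 45565 ≡ 307 (mod 397).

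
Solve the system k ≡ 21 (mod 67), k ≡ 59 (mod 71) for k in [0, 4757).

1763

67⁻¹ mod 71: 67*53 ≡ 1 (mod 71), so 67⁻¹ ≡ 53.
k = 21 + 67*((59 − 21)*53 mod 71) = 21 + 67*26 = 1763.
Check: 1763 mod 67 = 21, 1763 mod 71 = 59. ✓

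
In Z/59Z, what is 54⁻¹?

59 = 1·54 + 5
54 = 10·5 + 4
5 = 1·4 + 1
4 = 4·1 + 0
gcd(54, 59) = 1, so the inverse exists.
Back-substitute for 1:
1 = 1·5 − 1·4
  = −1·54 + 11·5
  = 11·59 − 12·54
So 54⁻¹ ≡ −12 ≡ 47 (mod 59).

47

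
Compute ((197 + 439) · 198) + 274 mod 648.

490

197 + 439 = 636
636 · 198 = 125928 ≡ 216 (mod 648)
216 + 274 = 490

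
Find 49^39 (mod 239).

49^1 ≡ 49 (mod 239)
49^2 ≡ 49^2 = 2401 ≡ 11 (mod 239)
49^4 ≡ 11^2 = 121 (mod 239)
49^8 ≡ 121^2 = 14641 ≡ 62 (mod 239)
49^16 ≡ 62^2 = 3844 ≡ 20 (mod 239)
49^32 ≡ 20^2 = 400 ≡ 161 (mod 239)
49^39 = 49^32 · 49^4 · 49^2 · 49^1 ≡ 161 · 121 · 11 · 49 (mod 239).
Accumulate the product:
161 · 121 = 19481 ≡ 122
122 · 11 = 1342 ≡ 147
147 · 49 = 7203 ≡ 33

33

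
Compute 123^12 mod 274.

Using repeated squaring:
12 in binary is 1100, i.e. 12 = 8 + 4.
123^1 ≡ 123 (mod 274)
123^2 ≡ 123^2 = 15129 ≡ 59 (mod 274)
123^4 ≡ 59^2 = 3481 ≡ 193 (mod 274)
123^8 ≡ 193^2 = 37249 ≡ 259 (mod 274)
123^12 = 123^8 * 123^4 ≡ 259 * 193 (mod 274).
259 * 193 = 49987 ≡ 119 (mod 274).

119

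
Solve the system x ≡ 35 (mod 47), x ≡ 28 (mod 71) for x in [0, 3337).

1022

47⁻¹ mod 71: 47×68 ≡ 1 (mod 71), so 47⁻¹ ≡ 68.
x = 35 + 47×((28 − 35)×68 mod 71) = 35 + 47×21 = 1022.
Check: 1022 mod 47 = 35, 1022 mod 71 = 28. ✓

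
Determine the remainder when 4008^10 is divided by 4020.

1644

Using repeated squaring:
10 in binary is 1010, i.e. 10 = 8 + 2.
4008^1 ≡ 4008 (mod 4020)
4008^2 ≡ 4008^2 = 16064064 ≡ 144 (mod 4020)
4008^4 ≡ 144^2 = 20736 ≡ 636 (mod 4020)
4008^8 ≡ 636^2 = 404496 ≡ 2496 (mod 4020)
4008^10 = 4008^8 × 4008^2 ≡ 2496 × 144 (mod 4020).
2496 × 144 = 359424 ≡ 1644 (mod 4020).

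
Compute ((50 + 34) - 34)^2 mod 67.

21

50 + 34 = 84 ≡ 17 (mod 67)
17 - 34 = -17 ≡ 50 (mod 67)
(50)^2 ≡ 21 (mod 67)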